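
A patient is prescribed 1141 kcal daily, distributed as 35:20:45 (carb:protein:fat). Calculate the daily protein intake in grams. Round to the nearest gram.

57 g/day

Protein energy = 20% × 1141 = 228.2 kcal.
At 4 kcal/g: 228.2 ÷ 4 = 57.05 g.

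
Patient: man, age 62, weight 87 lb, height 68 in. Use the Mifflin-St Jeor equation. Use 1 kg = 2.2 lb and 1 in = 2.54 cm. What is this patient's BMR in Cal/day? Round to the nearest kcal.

Convert to metric: weight = 87 ÷ 2.2 = 39.5455 kg; height = 68 × 2.54 = 172.72 cm.
Mifflin-St Jeor (male): BMR = 10(39.5455) + 6.25(172.72) − 5(62) + 5 = 395.4545 + 1079.5 − 310 + 5 = 1169.9545 kcal/day.

1170 Cal/day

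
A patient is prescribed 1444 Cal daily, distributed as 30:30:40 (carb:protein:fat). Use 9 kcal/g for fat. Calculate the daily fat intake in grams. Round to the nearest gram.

Fat energy = 40% × 1444 = 577.6 kcal.
At 9 kcal/g: 577.6 ÷ 9 = 64.1778 g.

64 g/day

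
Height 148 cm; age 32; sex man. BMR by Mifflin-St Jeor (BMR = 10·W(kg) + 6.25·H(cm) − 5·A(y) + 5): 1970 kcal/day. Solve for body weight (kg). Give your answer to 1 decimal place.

120.0 kg

1970 = 10·W + 6.25(148) − 5(32) + 5
10·W = 1970 − 770 = 1200, so W = 120 kg.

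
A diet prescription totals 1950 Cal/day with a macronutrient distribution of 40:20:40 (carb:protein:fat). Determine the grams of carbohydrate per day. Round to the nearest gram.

195 g/day

Carbohydrate energy = 40% × 1950 = 780 kcal.
At 4 kcal/g: 780 ÷ 4 = 195 g.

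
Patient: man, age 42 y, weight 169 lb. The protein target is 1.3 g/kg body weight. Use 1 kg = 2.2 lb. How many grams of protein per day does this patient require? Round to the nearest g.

100 g/day

Weight in kg = 169 ÷ 2.2 = 76.8182 kg.
Protein = 1.3 g/kg × 76.8182 kg = 99.8636 g/day.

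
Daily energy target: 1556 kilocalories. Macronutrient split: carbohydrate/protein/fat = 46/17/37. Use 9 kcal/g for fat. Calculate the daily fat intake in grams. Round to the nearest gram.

64 g/day

Fat energy = 37% × 1556 = 575.72 kcal.
At 9 kcal/g: 575.72 ÷ 9 = 63.9689 g.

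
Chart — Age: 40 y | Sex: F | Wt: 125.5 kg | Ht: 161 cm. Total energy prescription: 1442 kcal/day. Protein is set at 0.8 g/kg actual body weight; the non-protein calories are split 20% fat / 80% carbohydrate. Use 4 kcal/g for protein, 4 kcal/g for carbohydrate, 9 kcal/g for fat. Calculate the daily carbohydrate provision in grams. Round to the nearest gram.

Protein = 0.8 × 125.5 = 100.4 g → 100.4 × 4 = 401.6 kcal.
Non-protein calories = 1442 − 401.6 = 1040.4 kcal.
Fat: 20% × 1040.4 = 208.08 kcal; carbohydrate: 832.32 kcal.
Carbohydrate: 832.32 kcal ÷ 4 kcal/g = 208.08 g.

208 g/day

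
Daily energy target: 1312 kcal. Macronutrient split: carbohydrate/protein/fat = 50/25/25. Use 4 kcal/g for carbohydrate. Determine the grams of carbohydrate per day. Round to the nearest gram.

164 g/day

Carbohydrate energy = 50% × 1312 = 656 kcal.
At 4 kcal/g: 656 ÷ 4 = 164 g.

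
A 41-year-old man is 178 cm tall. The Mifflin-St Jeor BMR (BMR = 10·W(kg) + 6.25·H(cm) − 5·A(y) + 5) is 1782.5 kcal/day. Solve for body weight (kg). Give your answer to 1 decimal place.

87.0 kg

1782.5 = 10·W + 6.25(178) − 5(41) + 5
10·W = 1782.5 − 912.5 = 870, so W = 87 kg.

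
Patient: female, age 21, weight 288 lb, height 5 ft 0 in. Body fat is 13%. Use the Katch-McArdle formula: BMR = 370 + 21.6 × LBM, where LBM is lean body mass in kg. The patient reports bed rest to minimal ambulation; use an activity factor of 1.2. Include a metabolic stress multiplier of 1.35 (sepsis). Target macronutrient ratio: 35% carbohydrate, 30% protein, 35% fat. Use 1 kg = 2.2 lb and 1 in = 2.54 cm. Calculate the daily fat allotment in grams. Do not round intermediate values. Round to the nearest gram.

178 g/day

Convert to metric: weight = 288 ÷ 2.2 = 130.9091 kg; height = (5×12 + 0) × 2.54 = 60 × 2.54 = 152.4 cm.
LBM = 130.9091 × (1 − 0.13) = 113.8909 kg. Katch-McArdle: BMR = 370 + 21.6 × 113.8909 = 2830.0436 kcal/day.
TEE = 2830.0436 × 1.2 = 3396.0524 kcal/day.
With stress factor 1.35: 3396.0524 × 1.35 = 4584.6707 kcal/day.
Fat energy = 35% × 4584.6707 = 1604.6347 kcal.
Fat = 1604.6347 ÷ 9 kcal/g = 178.2927 g.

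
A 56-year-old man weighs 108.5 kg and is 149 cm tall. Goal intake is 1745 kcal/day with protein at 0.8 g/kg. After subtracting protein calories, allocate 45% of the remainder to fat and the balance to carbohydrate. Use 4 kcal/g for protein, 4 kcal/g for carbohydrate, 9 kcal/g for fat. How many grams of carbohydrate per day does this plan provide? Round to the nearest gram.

Protein = 0.8 × 108.5 = 86.8 g → 86.8 × 4 = 347.2 kcal.
Non-protein calories = 1745 − 347.2 = 1397.8 kcal.
Fat: 45% × 1397.8 = 629.01 kcal; carbohydrate: 768.79 kcal.
Carbohydrate: 768.79 kcal ÷ 4 kcal/g = 192.1975 g.

192 g/day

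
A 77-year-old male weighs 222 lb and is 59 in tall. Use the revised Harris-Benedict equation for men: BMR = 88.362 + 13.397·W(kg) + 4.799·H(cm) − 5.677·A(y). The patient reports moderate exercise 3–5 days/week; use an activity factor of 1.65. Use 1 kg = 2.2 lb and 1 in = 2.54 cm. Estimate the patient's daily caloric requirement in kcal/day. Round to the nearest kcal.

2842 kcal/day

Convert to metric: weight = 222 ÷ 2.2 = 100.9091 kg; height = 59 × 2.54 = 149.86 cm.
Harris-Benedict: BMR = 88.362 + 13.397(100.9091) + 4.799(149.86) − 5.677(77) = 1722.2902 kcal/day.
TEE = BMR × activity factor = 1722.2902 × 1.65 = 2841.7789 kcal/day.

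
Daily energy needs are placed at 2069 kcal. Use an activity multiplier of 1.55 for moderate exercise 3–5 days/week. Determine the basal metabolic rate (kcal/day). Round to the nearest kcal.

1335 kcal/day

BMR = TEE ÷ activity factor = 2069 ÷ 1.55 = 1334.8387 kcal/day.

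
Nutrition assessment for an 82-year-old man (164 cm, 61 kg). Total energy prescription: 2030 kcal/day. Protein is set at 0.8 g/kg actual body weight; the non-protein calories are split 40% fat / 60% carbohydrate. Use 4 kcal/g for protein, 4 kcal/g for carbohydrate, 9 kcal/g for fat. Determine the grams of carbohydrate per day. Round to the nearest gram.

Protein = 0.8 × 61 = 48.8 g → 48.8 × 4 = 195.2 kcal.
Non-protein calories = 2030 − 195.2 = 1834.8 kcal.
Fat: 40% × 1834.8 = 733.92 kcal; carbohydrate: 1100.88 kcal.
Carbohydrate: 1100.88 kcal ÷ 4 kcal/g = 275.22 g.

275 g/day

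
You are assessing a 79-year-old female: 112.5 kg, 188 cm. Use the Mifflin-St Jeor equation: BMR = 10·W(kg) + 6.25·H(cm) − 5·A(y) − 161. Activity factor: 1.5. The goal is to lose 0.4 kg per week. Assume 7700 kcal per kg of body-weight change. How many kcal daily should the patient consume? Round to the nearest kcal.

2176 kcal daily

Mifflin-St Jeor (female): BMR = 10(112.5) + 6.25(188) − 5(79) − 161 = 1125 + 1175 − 395 − 161 = 1744 kcal/day.
TEE = 1744 × 1.5 = 2616 kcal/day.
Required daily deficit = 0.4 × 7700 ÷ 7 = 440 kcal/day.
Target intake = 2616 − 440 = 2176 kcal/day.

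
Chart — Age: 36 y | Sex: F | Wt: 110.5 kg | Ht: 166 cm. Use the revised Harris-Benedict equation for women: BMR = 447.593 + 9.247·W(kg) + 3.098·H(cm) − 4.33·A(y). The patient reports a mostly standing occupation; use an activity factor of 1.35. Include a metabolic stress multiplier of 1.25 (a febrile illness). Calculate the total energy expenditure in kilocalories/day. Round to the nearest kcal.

3084 kilocalories/day

Harris-Benedict: BMR = 447.593 + 9.247(110.5) + 3.098(166) − 4.33(36) = 1827.7745 kcal/day.
TEE = BMR × activity factor = 1827.7745 × 1.35 = 2467.4956 kcal/day.
Apply stress factor: 2467.4956 × 1.25 = 3084.3695 kcal/day.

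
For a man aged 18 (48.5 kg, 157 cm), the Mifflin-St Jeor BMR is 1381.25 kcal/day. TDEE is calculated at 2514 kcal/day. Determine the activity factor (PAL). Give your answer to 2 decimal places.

Activity factor = TEE ÷ BMR = 2514 ÷ 1381.25 = 1.82.

1.82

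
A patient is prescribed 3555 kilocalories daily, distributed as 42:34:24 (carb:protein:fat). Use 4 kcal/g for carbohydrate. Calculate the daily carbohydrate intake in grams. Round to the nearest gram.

373 g/day

Carbohydrate energy = 42% × 3555 = 1493.1 kcal.
At 4 kcal/g: 1493.1 ÷ 4 = 373.275 g.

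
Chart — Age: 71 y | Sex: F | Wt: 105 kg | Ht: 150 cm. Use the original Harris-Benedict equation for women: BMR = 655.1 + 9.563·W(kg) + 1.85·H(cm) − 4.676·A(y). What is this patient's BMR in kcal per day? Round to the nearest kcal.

1605 kcal per day

Harris-Benedict: BMR = 655.1 + 9.563(105) + 1.85(150) − 4.676(71) = 1604.719 kcal/day.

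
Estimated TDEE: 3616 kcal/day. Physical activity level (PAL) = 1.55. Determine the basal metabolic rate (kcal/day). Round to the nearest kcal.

BMR = TEE ÷ activity factor = 3616 ÷ 1.55 = 2332.9032 kcal/day.

2333 kcal/day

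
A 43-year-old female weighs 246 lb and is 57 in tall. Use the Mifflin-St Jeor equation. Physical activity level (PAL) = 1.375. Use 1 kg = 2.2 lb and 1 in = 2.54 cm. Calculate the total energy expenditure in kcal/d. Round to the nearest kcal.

Convert to metric: weight = 246 ÷ 2.2 = 111.8182 kg; height = 57 × 2.54 = 144.78 cm.
Mifflin-St Jeor (female): BMR = 10(111.8182) + 6.25(144.78) − 5(43) − 161 = 1118.1818 + 904.875 − 215 − 161 = 1647.0568 kcal/day.
TEE = BMR × activity factor = 1647.0568 × 1.375 = 2264.7031 kcal/day.

2265 kcal/d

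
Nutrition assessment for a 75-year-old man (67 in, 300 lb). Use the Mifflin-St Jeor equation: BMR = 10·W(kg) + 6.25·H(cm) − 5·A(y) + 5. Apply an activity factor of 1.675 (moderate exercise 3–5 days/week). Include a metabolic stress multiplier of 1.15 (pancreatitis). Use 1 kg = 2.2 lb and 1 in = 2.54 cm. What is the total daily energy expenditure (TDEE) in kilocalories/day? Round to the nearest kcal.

Convert to metric: weight = 300 ÷ 2.2 = 136.3636 kg; height = 67 × 2.54 = 170.18 cm.
Mifflin-St Jeor (male): BMR = 10(136.3636) + 6.25(170.18) − 5(75) + 5 = 1363.6364 + 1063.625 − 375 + 5 = 2057.2614 kcal/day.
TEE = BMR × activity factor = 2057.2614 × 1.675 = 3445.9128 kcal/day.
Apply stress factor: 3445.9128 × 1.15 = 3962.7997 kcal/day.

3963 kilocalories/day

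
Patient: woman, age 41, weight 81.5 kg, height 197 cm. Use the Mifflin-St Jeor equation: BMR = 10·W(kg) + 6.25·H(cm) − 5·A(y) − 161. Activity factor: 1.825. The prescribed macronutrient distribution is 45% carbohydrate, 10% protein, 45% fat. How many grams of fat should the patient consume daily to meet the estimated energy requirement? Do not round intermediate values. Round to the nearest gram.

153 g/day

Mifflin-St Jeor (female): BMR = 10(81.5) + 6.25(197) − 5(41) − 161 = 815 + 1231.25 − 205 − 161 = 1680.25 kcal/day.
TEE = 1680.25 × 1.825 = 3066.4563 kcal/day.
Fat energy = 45% × 3066.4563 = 1379.9053 kcal.
Fat = 1379.9053 ÷ 9 kcal/g = 153.3228 g.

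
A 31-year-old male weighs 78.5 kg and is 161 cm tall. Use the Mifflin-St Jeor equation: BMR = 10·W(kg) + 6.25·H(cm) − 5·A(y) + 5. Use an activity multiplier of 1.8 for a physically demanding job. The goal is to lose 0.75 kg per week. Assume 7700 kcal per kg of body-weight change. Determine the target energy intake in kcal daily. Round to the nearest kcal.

2129 kcal daily

Mifflin-St Jeor (male): BMR = 10(78.5) + 6.25(161) − 5(31) + 5 = 785 + 1006.25 − 155 + 5 = 1641.25 kcal/day.
TEE = 1641.25 × 1.8 = 2954.25 kcal/day.
Required daily deficit = 0.75 × 7700 ÷ 7 = 825 kcal/day.
Target intake = 2954.25 − 825 = 2129.25 kcal/day.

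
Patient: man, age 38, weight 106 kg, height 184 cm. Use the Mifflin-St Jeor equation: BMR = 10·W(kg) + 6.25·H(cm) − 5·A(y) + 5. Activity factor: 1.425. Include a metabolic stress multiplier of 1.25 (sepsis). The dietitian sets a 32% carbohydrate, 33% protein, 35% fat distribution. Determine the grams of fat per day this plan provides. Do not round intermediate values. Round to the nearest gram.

140 g/day

Mifflin-St Jeor (male): BMR = 10(106) + 6.25(184) − 5(38) + 5 = 1060 + 1150 − 190 + 5 = 2025 kcal/day.
TEE = 2025 × 1.425 = 2885.625 kcal/day.
With stress factor 1.25: 2885.625 × 1.25 = 3607.0313 kcal/day.
Fat energy = 35% × 3607.0313 = 1262.4609 kcal.
Fat = 1262.4609 ÷ 9 kcal/g = 140.2734 g.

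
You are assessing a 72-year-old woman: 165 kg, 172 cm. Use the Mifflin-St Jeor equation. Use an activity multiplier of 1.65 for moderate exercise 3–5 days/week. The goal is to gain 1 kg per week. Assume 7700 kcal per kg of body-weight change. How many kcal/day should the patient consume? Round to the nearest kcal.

4737 kcal/day

Mifflin-St Jeor (female): BMR = 10(165) + 6.25(172) − 5(72) − 161 = 1650 + 1075 − 360 − 161 = 2204 kcal/day.
TEE = 2204 × 1.65 = 3636.6 kcal/day.
Required daily surplus = 1 × 7700 ÷ 7 = 1100 kcal/day.
Target intake = 3636.6 + 1100 = 4736.6 kcal/day.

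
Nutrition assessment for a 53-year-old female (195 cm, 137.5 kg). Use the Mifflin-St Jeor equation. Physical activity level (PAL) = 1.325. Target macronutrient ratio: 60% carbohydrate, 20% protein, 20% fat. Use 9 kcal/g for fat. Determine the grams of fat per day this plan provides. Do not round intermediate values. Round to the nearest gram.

Mifflin-St Jeor (female): BMR = 10(137.5) + 6.25(195) − 5(53) − 161 = 1375 + 1218.75 − 265 − 161 = 2167.75 kcal/day.
TEE = 2167.75 × 1.325 = 2872.2688 kcal/day.
Fat energy = 20% × 2872.2688 = 574.4538 kcal.
Fat = 574.4538 ÷ 9 kcal/g = 63.8282 g.

64 g/day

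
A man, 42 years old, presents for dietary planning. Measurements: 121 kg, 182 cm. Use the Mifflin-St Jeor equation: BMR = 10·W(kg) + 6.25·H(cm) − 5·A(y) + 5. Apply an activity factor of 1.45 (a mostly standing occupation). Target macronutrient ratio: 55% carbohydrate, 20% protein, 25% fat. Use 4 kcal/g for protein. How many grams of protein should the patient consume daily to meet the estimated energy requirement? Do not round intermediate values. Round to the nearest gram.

Mifflin-St Jeor (male): BMR = 10(121) + 6.25(182) − 5(42) + 5 = 1210 + 1137.5 − 210 + 5 = 2142.5 kcal/day.
TEE = 2142.5 × 1.45 = 3106.625 kcal/day.
Protein energy = 20% × 3106.625 = 621.325 kcal.
Protein = 621.325 ÷ 4 kcal/g = 155.3313 g.

155 g/day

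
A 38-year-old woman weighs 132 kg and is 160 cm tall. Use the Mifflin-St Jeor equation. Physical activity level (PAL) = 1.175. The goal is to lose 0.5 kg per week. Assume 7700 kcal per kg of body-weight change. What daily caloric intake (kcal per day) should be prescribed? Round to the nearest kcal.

Mifflin-St Jeor (female): BMR = 10(132) + 6.25(160) − 5(38) − 161 = 1320 + 1000 − 190 − 161 = 1969 kcal/day.
TEE = 1969 × 1.175 = 2313.575 kcal/day.
Required daily deficit = 0.5 × 7700 ÷ 7 = 550 kcal/day.
Target intake = 2313.575 − 550 = 1763.575 kcal/day.

1764 kcal per day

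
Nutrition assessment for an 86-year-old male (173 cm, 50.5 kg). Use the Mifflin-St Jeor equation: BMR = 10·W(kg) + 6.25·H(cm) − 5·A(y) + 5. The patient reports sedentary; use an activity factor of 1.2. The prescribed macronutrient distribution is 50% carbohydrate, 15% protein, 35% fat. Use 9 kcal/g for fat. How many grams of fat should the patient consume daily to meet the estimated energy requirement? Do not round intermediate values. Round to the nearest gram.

Mifflin-St Jeor (male): BMR = 10(50.5) + 6.25(173) − 5(86) + 5 = 505 + 1081.25 − 430 + 5 = 1161.25 kcal/day.
TEE = 1161.25 × 1.2 = 1393.5 kcal/day.
Fat energy = 35% × 1393.5 = 487.725 kcal.
Fat = 487.725 ÷ 9 kcal/g = 54.1917 g.

54 g/day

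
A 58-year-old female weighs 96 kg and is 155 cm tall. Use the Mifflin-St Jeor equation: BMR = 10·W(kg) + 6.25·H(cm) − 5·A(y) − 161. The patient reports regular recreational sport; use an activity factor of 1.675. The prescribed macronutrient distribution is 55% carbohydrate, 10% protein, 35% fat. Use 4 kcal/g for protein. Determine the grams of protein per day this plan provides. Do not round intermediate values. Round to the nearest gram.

62 g/day

Mifflin-St Jeor (female): BMR = 10(96) + 6.25(155) − 5(58) − 161 = 960 + 968.75 − 290 − 161 = 1477.75 kcal/day.
TEE = 1477.75 × 1.675 = 2475.2313 kcal/day.
Protein energy = 10% × 2475.2313 = 247.5231 kcal.
Protein = 247.5231 ÷ 4 kcal/g = 61.8808 g.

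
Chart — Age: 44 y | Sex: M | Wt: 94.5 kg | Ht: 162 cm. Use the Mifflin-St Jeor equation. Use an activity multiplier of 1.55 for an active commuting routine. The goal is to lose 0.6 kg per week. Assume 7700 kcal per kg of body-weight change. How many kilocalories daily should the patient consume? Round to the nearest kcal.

Mifflin-St Jeor (male): BMR = 10(94.5) + 6.25(162) − 5(44) + 5 = 945 + 1012.5 − 220 + 5 = 1742.5 kcal/day.
TEE = 1742.5 × 1.55 = 2700.875 kcal/day.
Required daily deficit = 0.6 × 7700 ÷ 7 = 660 kcal/day.
Target intake = 2700.875 − 660 = 2040.875 kcal/day.

2041 kilocalories daily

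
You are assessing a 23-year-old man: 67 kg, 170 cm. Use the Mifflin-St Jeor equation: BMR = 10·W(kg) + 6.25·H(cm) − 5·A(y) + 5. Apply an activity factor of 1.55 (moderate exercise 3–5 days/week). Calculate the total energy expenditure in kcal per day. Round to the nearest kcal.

2515 kcal per day

Mifflin-St Jeor (male): BMR = 10(67) + 6.25(170) − 5(23) + 5 = 670 + 1062.5 − 115 + 5 = 1622.5 kcal/day.
TEE = BMR × activity factor = 1622.5 × 1.55 = 2514.875 kcal/day.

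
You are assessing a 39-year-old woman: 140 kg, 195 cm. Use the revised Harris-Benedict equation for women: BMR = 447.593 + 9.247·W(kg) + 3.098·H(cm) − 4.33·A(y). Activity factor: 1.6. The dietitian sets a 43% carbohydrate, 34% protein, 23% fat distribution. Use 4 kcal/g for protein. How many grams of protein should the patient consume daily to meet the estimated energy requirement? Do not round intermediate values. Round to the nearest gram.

Harris-Benedict: BMR = 447.593 + 9.247(140) + 3.098(195) − 4.33(39) = 2177.413 kcal/day.
TEE = 2177.413 × 1.6 = 3483.8608 kcal/day.
Protein energy = 34% × 3483.8608 = 1184.5127 kcal.
Protein = 1184.5127 ÷ 4 kcal/g = 296.1282 g.

296 g/day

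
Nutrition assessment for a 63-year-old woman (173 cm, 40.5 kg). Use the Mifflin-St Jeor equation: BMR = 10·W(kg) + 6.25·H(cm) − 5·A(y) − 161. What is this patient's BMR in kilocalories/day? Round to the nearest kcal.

Mifflin-St Jeor (female): BMR = 10(40.5) + 6.25(173) − 5(63) − 161 = 405 + 1081.25 − 315 − 161 = 1010.25 kcal/day.

1010 kilocalories/day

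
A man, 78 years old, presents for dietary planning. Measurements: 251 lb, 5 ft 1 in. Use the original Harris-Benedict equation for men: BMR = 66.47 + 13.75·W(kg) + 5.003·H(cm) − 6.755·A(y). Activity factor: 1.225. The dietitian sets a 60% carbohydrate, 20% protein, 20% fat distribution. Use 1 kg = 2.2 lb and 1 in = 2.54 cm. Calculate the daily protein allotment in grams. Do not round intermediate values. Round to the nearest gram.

Convert to metric: weight = 251 ÷ 2.2 = 114.0909 kg; height = (5×12 + 1) × 2.54 = 61 × 2.54 = 154.94 cm.
Harris-Benedict: BMR = 66.47 + 13.75(114.0909) + 5.003(154.94) − 6.755(78) = 1883.4948 kcal/day.
TEE = 1883.4948 × 1.225 = 2307.2812 kcal/day.
Protein energy = 20% × 2307.2812 = 461.4562 kcal.
Protein = 461.4562 ÷ 4 kcal/g = 115.3641 g.

115 g/day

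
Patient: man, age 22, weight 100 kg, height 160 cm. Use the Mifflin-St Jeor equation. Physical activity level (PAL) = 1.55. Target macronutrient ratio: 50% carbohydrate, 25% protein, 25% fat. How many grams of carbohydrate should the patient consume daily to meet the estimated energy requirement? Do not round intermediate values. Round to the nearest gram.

Mifflin-St Jeor (male): BMR = 10(100) + 6.25(160) − 5(22) + 5 = 1000 + 1000 − 110 + 5 = 1895 kcal/day.
TEE = 1895 × 1.55 = 2937.25 kcal/day.
Carbohydrate energy = 50% × 2937.25 = 1468.625 kcal.
Carbohydrate = 1468.625 ÷ 4 kcal/g = 367.1563 g.

367 g/day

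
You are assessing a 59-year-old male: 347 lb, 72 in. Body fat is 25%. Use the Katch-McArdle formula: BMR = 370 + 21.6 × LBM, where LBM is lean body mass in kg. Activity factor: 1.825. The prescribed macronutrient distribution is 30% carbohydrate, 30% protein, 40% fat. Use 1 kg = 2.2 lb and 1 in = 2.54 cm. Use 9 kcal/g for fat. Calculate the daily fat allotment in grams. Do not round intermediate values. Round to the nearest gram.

237 g/day

Convert to metric: weight = 347 ÷ 2.2 = 157.7273 kg; height = 72 × 2.54 = 182.88 cm.
LBM = 157.7273 × (1 − 0.25) = 118.2955 kg. Katch-McArdle: BMR = 370 + 21.6 × 118.2955 = 2925.1818 kcal/day.
TEE = 2925.1818 × 1.825 = 5338.4568 kcal/day.
Fat energy = 40% × 5338.4568 = 2135.3827 kcal.
Fat = 2135.3827 ÷ 9 kcal/g = 237.2647 g.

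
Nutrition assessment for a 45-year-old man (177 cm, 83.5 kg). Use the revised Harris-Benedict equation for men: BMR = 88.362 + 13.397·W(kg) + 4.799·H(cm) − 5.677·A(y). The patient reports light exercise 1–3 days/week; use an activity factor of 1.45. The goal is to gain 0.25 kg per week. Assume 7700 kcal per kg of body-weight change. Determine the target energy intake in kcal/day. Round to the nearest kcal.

Harris-Benedict: BMR = 88.362 + 13.397(83.5) + 4.799(177) − 5.677(45) = 1800.9695 kcal/day.
TEE = 1800.9695 × 1.45 = 2611.4058 kcal/day.
Required daily surplus = 0.25 × 7700 ÷ 7 = 275 kcal/day.
Target intake = 2611.4058 + 275 = 2886.4058 kcal/day.

2886 kcal/day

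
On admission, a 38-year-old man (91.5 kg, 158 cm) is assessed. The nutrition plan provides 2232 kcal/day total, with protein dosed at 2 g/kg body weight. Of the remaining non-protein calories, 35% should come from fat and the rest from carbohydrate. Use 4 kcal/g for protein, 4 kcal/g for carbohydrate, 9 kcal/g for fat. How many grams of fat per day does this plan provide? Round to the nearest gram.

Protein = 2 × 91.5 = 183 g → 183 × 4 = 732 kcal.
Non-protein calories = 2232 − 732 = 1500 kcal.
Fat: 35% × 1500 = 525 kcal; carbohydrate: 975 kcal.
Fat: 525 kcal ÷ 9 kcal/g = 58.3333 g.

58 g/day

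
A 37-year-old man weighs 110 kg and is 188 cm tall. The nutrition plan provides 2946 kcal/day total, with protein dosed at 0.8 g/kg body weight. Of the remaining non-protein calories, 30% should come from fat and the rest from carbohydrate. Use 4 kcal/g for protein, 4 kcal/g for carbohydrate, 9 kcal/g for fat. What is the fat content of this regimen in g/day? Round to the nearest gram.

86 g/day

Protein = 0.8 × 110 = 88 g → 88 × 4 = 352 kcal.
Non-protein calories = 2946 − 352 = 2594 kcal.
Fat: 30% × 2594 = 778.2 kcal; carbohydrate: 1815.8 kcal.
Fat: 778.2 kcal ÷ 9 kcal/g = 86.4667 g.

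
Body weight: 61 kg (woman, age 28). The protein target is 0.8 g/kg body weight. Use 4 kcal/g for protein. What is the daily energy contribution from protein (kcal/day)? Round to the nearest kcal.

195 kcal/day

Protein = 0.8 g/kg × 61 kg = 48.8 g/day.
Protein energy = 48.8 g × 4 kcal/g = 195.2 kcal/day.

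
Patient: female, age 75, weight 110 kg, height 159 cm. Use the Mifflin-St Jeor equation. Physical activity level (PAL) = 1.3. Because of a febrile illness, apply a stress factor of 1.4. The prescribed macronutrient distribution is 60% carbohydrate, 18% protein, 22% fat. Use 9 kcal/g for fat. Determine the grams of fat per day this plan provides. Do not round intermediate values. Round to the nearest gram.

69 g/day

Mifflin-St Jeor (female): BMR = 10(110) + 6.25(159) − 5(75) − 161 = 1100 + 993.75 − 375 − 161 = 1557.75 kcal/day.
TEE = 1557.75 × 1.3 = 2025.075 kcal/day.
With stress factor 1.4: 2025.075 × 1.4 = 2835.105 kcal/day.
Fat energy = 22% × 2835.105 = 623.7231 kcal.
Fat = 623.7231 ÷ 9 kcal/g = 69.3026 g.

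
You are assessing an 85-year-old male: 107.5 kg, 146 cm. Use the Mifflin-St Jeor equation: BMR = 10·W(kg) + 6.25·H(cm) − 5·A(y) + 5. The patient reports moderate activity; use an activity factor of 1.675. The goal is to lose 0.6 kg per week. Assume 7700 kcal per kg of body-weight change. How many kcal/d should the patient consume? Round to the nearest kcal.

1966 kcal/d

Mifflin-St Jeor (male): BMR = 10(107.5) + 6.25(146) − 5(85) + 5 = 1075 + 912.5 − 425 + 5 = 1567.5 kcal/day.
TEE = 1567.5 × 1.675 = 2625.5625 kcal/day.
Required daily deficit = 0.6 × 7700 ÷ 7 = 660 kcal/day.
Target intake = 2625.5625 − 660 = 1965.5625 kcal/day.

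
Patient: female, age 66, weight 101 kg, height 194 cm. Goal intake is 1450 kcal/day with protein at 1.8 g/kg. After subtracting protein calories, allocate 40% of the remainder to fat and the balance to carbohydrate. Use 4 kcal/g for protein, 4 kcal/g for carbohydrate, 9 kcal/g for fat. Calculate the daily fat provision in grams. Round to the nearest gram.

32 g/day

Protein = 1.8 × 101 = 181.8 g → 181.8 × 4 = 727.2 kcal.
Non-protein calories = 1450 − 727.2 = 722.8 kcal.
Fat: 40% × 722.8 = 289.12 kcal; carbohydrate: 433.68 kcal.
Fat: 289.12 kcal ÷ 9 kcal/g = 32.1244 g.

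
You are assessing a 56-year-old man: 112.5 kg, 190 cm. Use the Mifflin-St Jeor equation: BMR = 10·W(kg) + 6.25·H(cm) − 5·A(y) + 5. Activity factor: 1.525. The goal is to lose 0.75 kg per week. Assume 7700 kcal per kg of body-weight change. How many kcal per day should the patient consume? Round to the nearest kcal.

Mifflin-St Jeor (male): BMR = 10(112.5) + 6.25(190) − 5(56) + 5 = 1125 + 1187.5 − 280 + 5 = 2037.5 kcal/day.
TEE = 2037.5 × 1.525 = 3107.1875 kcal/day.
Required daily deficit = 0.75 × 7700 ÷ 7 = 825 kcal/day.
Target intake = 3107.1875 − 825 = 2282.1875 kcal/day.

2282 kcal per day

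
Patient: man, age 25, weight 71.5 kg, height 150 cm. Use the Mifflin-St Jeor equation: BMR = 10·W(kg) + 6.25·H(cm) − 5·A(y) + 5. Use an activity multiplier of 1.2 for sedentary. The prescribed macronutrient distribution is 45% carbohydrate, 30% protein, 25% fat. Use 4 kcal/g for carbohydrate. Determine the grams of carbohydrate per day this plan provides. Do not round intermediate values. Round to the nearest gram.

207 g/day

Mifflin-St Jeor (male): BMR = 10(71.5) + 6.25(150) − 5(25) + 5 = 715 + 937.5 − 125 + 5 = 1532.5 kcal/day.
TEE = 1532.5 × 1.2 = 1839 kcal/day.
Carbohydrate energy = 45% × 1839 = 827.55 kcal.
Carbohydrate = 827.55 ÷ 4 kcal/g = 206.8875 g.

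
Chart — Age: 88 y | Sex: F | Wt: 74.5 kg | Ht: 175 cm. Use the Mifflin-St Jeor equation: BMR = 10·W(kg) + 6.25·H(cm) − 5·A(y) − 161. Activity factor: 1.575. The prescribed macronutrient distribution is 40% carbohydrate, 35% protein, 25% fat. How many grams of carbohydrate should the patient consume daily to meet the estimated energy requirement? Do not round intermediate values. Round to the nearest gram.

195 g/day

Mifflin-St Jeor (female): BMR = 10(74.5) + 6.25(175) − 5(88) − 161 = 745 + 1093.75 − 440 − 161 = 1237.75 kcal/day.
TEE = 1237.75 × 1.575 = 1949.4563 kcal/day.
Carbohydrate energy = 40% × 1949.4563 = 779.7825 kcal.
Carbohydrate = 779.7825 ÷ 4 kcal/g = 194.9456 g.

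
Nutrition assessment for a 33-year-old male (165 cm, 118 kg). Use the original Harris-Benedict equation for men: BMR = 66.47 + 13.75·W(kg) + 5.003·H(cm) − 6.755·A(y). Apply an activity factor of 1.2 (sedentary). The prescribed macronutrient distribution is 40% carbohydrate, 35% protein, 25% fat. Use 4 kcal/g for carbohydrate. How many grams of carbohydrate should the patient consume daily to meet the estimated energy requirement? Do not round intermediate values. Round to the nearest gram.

Harris-Benedict: BMR = 66.47 + 13.75(118) + 5.003(165) − 6.755(33) = 2291.55 kcal/day.
TEE = 2291.55 × 1.2 = 2749.86 kcal/day.
Carbohydrate energy = 40% × 2749.86 = 1099.944 kcal.
Carbohydrate = 1099.944 ÷ 4 kcal/g = 274.986 g.

275 g/day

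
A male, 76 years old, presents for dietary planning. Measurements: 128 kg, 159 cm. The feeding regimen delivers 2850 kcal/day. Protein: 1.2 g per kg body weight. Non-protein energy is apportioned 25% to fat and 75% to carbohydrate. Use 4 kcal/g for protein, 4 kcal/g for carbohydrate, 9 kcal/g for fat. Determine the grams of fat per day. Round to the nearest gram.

Protein = 1.2 × 128 = 153.6 g → 153.6 × 4 = 614.4 kcal.
Non-protein calories = 2850 − 614.4 = 2235.6 kcal.
Fat: 25% × 2235.6 = 558.9 kcal; carbohydrate: 1676.7 kcal.
Fat: 558.9 kcal ÷ 9 kcal/g = 62.1 g.

62 g/day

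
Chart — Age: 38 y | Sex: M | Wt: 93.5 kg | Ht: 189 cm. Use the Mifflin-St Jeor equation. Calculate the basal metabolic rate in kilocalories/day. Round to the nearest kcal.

1931 kilocalories/day

Mifflin-St Jeor (male): BMR = 10(93.5) + 6.25(189) − 5(38) + 5 = 935 + 1181.25 − 190 + 5 = 1931.25 kcal/day.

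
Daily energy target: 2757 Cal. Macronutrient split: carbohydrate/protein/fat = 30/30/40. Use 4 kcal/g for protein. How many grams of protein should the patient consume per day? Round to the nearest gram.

Protein energy = 30% × 2757 = 827.1 kcal.
At 4 kcal/g: 827.1 ÷ 4 = 206.775 g.

207 g/day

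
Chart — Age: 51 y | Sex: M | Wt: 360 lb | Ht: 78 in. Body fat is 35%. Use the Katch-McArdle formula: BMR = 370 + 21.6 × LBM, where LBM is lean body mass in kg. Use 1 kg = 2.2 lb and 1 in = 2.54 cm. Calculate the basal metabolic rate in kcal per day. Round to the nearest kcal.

2667 kcal per day

Convert to metric: weight = 360 ÷ 2.2 = 163.6364 kg; height = 78 × 2.54 = 198.12 cm.
LBM = 163.6364 × (1 − 0.35) = 106.3636 kg. Katch-McArdle: BMR = 370 + 21.6 × 106.3636 = 2667.4545 kcal/day.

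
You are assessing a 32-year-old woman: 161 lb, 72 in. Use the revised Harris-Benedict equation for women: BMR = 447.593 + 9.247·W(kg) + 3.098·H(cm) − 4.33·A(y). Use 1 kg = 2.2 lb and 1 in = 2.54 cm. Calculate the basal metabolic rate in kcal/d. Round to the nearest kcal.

1552 kcal/d

Convert to metric: weight = 161 ÷ 2.2 = 73.1818 kg; height = 72 × 2.54 = 182.88 cm.
Harris-Benedict: BMR = 447.593 + 9.247(73.1818) + 3.098(182.88) − 4.33(32) = 1552.3075 kcal/day.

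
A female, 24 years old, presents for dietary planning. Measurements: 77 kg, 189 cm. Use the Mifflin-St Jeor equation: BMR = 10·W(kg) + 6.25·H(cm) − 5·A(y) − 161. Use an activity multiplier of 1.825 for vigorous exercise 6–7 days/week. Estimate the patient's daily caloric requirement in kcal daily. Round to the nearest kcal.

Mifflin-St Jeor (female): BMR = 10(77) + 6.25(189) − 5(24) − 161 = 770 + 1181.25 − 120 − 161 = 1670.25 kcal/day.
TEE = BMR × activity factor = 1670.25 × 1.825 = 3048.2063 kcal/day.

3048 kcal daily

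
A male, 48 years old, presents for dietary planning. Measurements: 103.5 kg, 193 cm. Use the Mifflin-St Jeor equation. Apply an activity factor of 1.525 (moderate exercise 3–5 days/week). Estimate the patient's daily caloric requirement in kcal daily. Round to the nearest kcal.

3060 kcal daily

Mifflin-St Jeor (male): BMR = 10(103.5) + 6.25(193) − 5(48) + 5 = 1035 + 1206.25 − 240 + 5 = 2006.25 kcal/day.
TEE = BMR × activity factor = 2006.25 × 1.525 = 3059.5313 kcal/day.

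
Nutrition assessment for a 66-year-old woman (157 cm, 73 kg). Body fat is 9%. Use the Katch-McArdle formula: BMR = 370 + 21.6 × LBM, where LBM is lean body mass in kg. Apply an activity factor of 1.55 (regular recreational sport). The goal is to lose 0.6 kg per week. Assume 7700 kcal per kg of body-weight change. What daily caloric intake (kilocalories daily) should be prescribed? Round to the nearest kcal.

2138 kilocalories daily

LBM = 73 × (1 − 0.09) = 66.43 kg. Katch-McArdle: BMR = 370 + 21.6 × 66.43 = 1804.888 kcal/day.
TEE = 1804.888 × 1.55 = 2797.5764 kcal/day.
Required daily deficit = 0.6 × 7700 ÷ 7 = 660 kcal/day.
Target intake = 2797.5764 − 660 = 2137.5764 kcal/day.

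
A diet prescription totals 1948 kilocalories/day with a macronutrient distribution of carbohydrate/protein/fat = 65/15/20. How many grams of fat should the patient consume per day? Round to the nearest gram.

43 g/day

Fat energy = 20% × 1948 = 389.6 kcal.
At 9 kcal/g: 389.6 ÷ 9 = 43.2889 g.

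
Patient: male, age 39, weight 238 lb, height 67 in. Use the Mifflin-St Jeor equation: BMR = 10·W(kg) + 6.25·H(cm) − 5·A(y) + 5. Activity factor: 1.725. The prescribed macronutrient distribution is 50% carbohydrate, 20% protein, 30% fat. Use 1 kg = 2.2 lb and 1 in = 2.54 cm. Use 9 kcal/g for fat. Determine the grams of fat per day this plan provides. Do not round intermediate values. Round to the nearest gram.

112 g/day

Convert to metric: weight = 238 ÷ 2.2 = 108.1818 kg; height = 67 × 2.54 = 170.18 cm.
Mifflin-St Jeor (male): BMR = 10(108.1818) + 6.25(170.18) − 5(39) + 5 = 1081.8182 + 1063.625 − 195 + 5 = 1955.4432 kcal/day.
TEE = 1955.4432 × 1.725 = 3373.1395 kcal/day.
Fat energy = 30% × 3373.1395 = 1011.9418 kcal.
Fat = 1011.9418 ÷ 9 kcal/g = 112.438 g.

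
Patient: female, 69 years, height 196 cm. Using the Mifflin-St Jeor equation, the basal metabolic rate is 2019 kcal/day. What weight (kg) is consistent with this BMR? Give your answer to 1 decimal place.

2019 = 10·W + 6.25(196) − 5(69) − 161
10·W = 2019 − 719 = 1300, so W = 130 kg.

130.0 kg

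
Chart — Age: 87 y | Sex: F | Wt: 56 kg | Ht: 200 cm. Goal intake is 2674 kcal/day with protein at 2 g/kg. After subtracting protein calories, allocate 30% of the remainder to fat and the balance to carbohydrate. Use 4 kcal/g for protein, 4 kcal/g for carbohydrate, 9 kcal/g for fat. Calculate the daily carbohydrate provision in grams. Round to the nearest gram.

390 g/day

Protein = 2 × 56 = 112 g → 112 × 4 = 448 kcal.
Non-protein calories = 2674 − 448 = 2226 kcal.
Fat: 30% × 2226 = 667.8 kcal; carbohydrate: 1558.2 kcal.
Carbohydrate: 1558.2 kcal ÷ 4 kcal/g = 389.55 g.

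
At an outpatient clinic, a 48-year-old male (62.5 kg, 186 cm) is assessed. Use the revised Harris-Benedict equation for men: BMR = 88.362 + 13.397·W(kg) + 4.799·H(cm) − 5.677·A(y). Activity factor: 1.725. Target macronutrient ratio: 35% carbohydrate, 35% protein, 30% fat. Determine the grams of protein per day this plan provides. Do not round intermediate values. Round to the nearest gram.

Harris-Benedict: BMR = 88.362 + 13.397(62.5) + 4.799(186) − 5.677(48) = 1545.7925 kcal/day.
TEE = 1545.7925 × 1.725 = 2666.4921 kcal/day.
Protein energy = 35% × 2666.4921 = 933.2722 kcal.
Protein = 933.2722 ÷ 4 kcal/g = 233.3181 g.

233 g/day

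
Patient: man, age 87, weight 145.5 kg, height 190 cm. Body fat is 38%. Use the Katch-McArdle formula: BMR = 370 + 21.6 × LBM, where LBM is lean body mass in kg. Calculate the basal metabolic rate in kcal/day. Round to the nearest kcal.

2319 kcal/day

LBM = 145.5 × (1 − 0.38) = 90.21 kg. Katch-McArdle: BMR = 370 + 21.6 × 90.21 = 2318.536 kcal/day.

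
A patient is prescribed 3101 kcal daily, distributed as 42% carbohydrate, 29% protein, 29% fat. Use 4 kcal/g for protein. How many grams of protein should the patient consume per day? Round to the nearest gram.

225 g/day

Protein energy = 29% × 3101 = 899.29 kcal.
At 4 kcal/g: 899.29 ÷ 4 = 224.8225 g.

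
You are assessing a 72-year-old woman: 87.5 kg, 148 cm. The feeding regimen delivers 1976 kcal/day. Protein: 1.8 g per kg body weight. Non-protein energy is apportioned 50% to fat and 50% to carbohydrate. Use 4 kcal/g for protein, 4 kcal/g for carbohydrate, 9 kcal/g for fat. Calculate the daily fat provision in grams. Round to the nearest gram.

75 g/day

Protein = 1.8 × 87.5 = 157.5 g → 157.5 × 4 = 630 kcal.
Non-protein calories = 1976 − 630 = 1346 kcal.
Fat: 50% × 1346 = 673 kcal; carbohydrate: 673 kcal.
Fat: 673 kcal ÷ 9 kcal/g = 74.7778 g.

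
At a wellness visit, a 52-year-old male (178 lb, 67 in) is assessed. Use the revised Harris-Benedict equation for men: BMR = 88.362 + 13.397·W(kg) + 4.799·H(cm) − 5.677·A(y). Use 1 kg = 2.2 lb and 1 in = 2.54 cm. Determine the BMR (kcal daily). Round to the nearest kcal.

Convert to metric: weight = 178 ÷ 2.2 = 80.9091 kg; height = 67 × 2.54 = 170.18 cm.
Harris-Benedict: BMR = 88.362 + 13.397(80.9091) + 4.799(170.18) − 5.677(52) = 1693.7909 kcal/day.

1694 kcal daily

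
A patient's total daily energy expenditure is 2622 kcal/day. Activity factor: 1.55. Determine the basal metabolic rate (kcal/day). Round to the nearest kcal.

BMR = TEE ÷ activity factor = 2622 ÷ 1.55 = 1691.6129 kcal/day.

1692 kcal/day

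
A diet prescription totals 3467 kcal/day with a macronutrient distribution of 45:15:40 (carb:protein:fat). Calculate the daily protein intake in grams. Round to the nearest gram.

130 g/day

Protein energy = 15% × 3467 = 520.05 kcal.
At 4 kcal/g: 520.05 ÷ 4 = 130.0125 g.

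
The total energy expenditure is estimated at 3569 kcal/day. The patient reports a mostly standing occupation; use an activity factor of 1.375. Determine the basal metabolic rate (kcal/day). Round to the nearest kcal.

BMR = TEE ÷ activity factor = 3569 ÷ 1.375 = 2595.6364 kcal/day.

2596 kcal/day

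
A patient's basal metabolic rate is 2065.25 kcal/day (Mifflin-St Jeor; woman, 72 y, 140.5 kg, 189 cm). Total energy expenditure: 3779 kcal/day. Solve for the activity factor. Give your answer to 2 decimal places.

1.83

Activity factor = TEE ÷ BMR = 3779 ÷ 2065.25 = 1.83.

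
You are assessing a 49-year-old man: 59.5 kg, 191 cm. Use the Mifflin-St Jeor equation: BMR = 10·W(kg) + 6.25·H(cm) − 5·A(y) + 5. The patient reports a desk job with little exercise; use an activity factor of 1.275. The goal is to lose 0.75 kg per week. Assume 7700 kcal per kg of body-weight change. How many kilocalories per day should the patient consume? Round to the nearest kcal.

1150 kilocalories per day

Mifflin-St Jeor (male): BMR = 10(59.5) + 6.25(191) − 5(49) + 5 = 595 + 1193.75 − 245 + 5 = 1548.75 kcal/day.
TEE = 1548.75 × 1.275 = 1974.6563 kcal/day.
Required daily deficit = 0.75 × 7700 ÷ 7 = 825 kcal/day.
Target intake = 1974.6563 − 825 = 1149.6563 kcal/day.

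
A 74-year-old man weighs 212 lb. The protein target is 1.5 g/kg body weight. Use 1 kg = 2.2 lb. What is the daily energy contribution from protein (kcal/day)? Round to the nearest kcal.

Weight in kg = 212 ÷ 2.2 = 96.3636 kg.
Protein = 1.5 g/kg × 96.3636 kg = 144.5455 g/day.
Protein energy = 144.5455 g × 4 kcal/g = 578.1818 kcal/day.

578 kcal/day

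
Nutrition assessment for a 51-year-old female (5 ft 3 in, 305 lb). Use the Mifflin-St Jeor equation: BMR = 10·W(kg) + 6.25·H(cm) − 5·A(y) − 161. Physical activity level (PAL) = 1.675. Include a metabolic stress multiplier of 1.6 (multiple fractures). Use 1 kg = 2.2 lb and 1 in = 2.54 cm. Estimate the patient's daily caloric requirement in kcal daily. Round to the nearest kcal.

5281 kcal daily

Convert to metric: weight = 305 ÷ 2.2 = 138.6364 kg; height = (5×12 + 3) × 2.54 = 63 × 2.54 = 160.02 cm.
Mifflin-St Jeor (female): BMR = 10(138.6364) + 6.25(160.02) − 5(51) − 161 = 1386.3636 + 1000.125 − 255 − 161 = 1970.4886 kcal/day.
TEE = BMR × activity factor = 1970.4886 × 1.675 = 3300.5685 kcal/day.
Apply stress factor: 3300.5685 × 1.6 = 5280.9095 kcal/day.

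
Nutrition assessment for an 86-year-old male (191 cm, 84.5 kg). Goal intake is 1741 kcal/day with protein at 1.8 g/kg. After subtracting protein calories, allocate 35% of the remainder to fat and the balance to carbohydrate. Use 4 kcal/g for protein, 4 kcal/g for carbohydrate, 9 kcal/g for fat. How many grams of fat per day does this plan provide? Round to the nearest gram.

44 g/day

Protein = 1.8 × 84.5 = 152.1 g → 152.1 × 4 = 608.4 kcal.
Non-protein calories = 1741 − 608.4 = 1132.6 kcal.
Fat: 35% × 1132.6 = 396.41 kcal; carbohydrate: 736.19 kcal.
Fat: 396.41 kcal ÷ 9 kcal/g = 44.0456 g.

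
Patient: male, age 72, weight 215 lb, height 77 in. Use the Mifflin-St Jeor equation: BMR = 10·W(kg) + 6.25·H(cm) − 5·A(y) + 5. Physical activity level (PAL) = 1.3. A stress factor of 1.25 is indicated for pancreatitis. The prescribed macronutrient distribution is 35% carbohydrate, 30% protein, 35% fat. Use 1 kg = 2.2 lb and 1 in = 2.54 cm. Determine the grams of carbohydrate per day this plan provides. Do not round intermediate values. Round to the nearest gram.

Convert to metric: weight = 215 ÷ 2.2 = 97.7273 kg; height = 77 × 2.54 = 195.58 cm.
Mifflin-St Jeor (male): BMR = 10(97.7273) + 6.25(195.58) − 5(72) + 5 = 977.2727 + 1222.375 − 360 + 5 = 1844.6477 kcal/day.
TEE = 1844.6477 × 1.3 = 2398.042 kcal/day.
With stress factor 1.25: 2398.042 × 1.25 = 2997.5526 kcal/day.
Carbohydrate energy = 35% × 2997.5526 = 1049.1434 kcal.
Carbohydrate = 1049.1434 ÷ 4 kcal/g = 262.2858 g.

262 g/day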